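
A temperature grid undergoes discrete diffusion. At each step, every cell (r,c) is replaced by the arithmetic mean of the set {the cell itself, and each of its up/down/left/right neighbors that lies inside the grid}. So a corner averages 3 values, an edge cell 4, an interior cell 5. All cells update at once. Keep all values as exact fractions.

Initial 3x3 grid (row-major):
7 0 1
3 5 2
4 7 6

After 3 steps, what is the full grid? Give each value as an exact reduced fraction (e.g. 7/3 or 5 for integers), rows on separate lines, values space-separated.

Answer: 1901/540 47473/14400 2053/720
6747/1600 1873/500 2911/800
9829/2160 33049/7200 188/45

Derivation:
After step 1:
  10/3 13/4 1
  19/4 17/5 7/2
  14/3 11/2 5
After step 2:
  34/9 659/240 31/12
  323/80 102/25 129/40
  179/36 557/120 14/3
After step 3:
  1901/540 47473/14400 2053/720
  6747/1600 1873/500 2911/800
  9829/2160 33049/7200 188/45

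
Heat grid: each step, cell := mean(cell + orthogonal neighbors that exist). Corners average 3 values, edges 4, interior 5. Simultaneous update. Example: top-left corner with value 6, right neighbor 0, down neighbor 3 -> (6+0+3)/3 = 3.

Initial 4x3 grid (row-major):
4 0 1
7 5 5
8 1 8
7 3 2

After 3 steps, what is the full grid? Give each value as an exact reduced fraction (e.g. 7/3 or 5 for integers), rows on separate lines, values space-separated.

Answer: 8461/2160 26011/7200 769/240
33961/7200 1498/375 9337/2400
11857/2400 28253/6000 29321/7200
46/9 64177/14400 469/108

Derivation:
After step 1:
  11/3 5/2 2
  6 18/5 19/4
  23/4 5 4
  6 13/4 13/3
After step 2:
  73/18 353/120 37/12
  1141/240 437/100 287/80
  91/16 108/25 217/48
  5 223/48 139/36
After step 3:
  8461/2160 26011/7200 769/240
  33961/7200 1498/375 9337/2400
  11857/2400 28253/6000 29321/7200
  46/9 64177/14400 469/108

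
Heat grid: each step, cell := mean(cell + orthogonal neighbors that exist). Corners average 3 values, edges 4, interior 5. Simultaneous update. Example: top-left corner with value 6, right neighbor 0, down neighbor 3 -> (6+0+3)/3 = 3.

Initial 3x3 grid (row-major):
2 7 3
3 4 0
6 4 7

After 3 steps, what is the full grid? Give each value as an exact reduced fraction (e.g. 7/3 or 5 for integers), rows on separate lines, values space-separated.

Answer: 2777/720 13753/3600 3913/1080
58687/14400 11647/3000 3059/800
566/135 20179/4800 8551/2160

Derivation:
After step 1:
  4 4 10/3
  15/4 18/5 7/2
  13/3 21/4 11/3
After step 2:
  47/12 56/15 65/18
  941/240 201/50 141/40
  40/9 337/80 149/36
After step 3:
  2777/720 13753/3600 3913/1080
  58687/14400 11647/3000 3059/800
  566/135 20179/4800 8551/2160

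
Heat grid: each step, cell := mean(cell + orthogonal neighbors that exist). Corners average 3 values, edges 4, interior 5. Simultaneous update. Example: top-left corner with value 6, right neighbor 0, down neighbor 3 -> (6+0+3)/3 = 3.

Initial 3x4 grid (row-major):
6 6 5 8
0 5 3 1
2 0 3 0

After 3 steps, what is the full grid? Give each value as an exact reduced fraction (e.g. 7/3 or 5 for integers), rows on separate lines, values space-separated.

Answer: 2731/720 5087/1200 15161/3600 1103/270
45209/14400 18871/6000 839/250 1901/600
4813/2160 8711/3600 8311/3600 1301/540

Derivation:
After step 1:
  4 11/2 11/2 14/3
  13/4 14/5 17/5 3
  2/3 5/2 3/2 4/3
After step 2:
  17/4 89/20 143/30 79/18
  643/240 349/100 81/25 31/10
  77/36 28/15 131/60 35/18
After step 3:
  2731/720 5087/1200 15161/3600 1103/270
  45209/14400 18871/6000 839/250 1901/600
  4813/2160 8711/3600 8311/3600 1301/540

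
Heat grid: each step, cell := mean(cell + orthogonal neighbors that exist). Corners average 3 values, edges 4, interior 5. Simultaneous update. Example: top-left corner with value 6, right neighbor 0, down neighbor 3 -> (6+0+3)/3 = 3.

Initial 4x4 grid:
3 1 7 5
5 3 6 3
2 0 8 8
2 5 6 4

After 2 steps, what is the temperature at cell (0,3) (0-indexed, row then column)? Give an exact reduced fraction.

Answer: 61/12

Derivation:
Step 1: cell (0,3) = 5
Step 2: cell (0,3) = 61/12
Full grid after step 2:
  13/4 57/16 373/80 61/12
  23/8 15/4 97/20 433/80
  121/40 177/50 261/50 457/80
  17/6 39/10 103/20 35/6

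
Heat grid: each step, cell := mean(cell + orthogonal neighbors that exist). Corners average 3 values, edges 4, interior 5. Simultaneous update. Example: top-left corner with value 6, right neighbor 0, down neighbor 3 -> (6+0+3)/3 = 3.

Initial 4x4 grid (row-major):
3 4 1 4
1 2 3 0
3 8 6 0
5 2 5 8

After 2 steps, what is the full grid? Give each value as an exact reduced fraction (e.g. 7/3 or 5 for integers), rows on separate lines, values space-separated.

After step 1:
  8/3 5/2 3 5/3
  9/4 18/5 12/5 7/4
  17/4 21/5 22/5 7/2
  10/3 5 21/4 13/3
After step 2:
  89/36 353/120 287/120 77/36
  383/120 299/100 303/100 559/240
  421/120 429/100 79/20 839/240
  151/36 1067/240 1139/240 157/36

Answer: 89/36 353/120 287/120 77/36
383/120 299/100 303/100 559/240
421/120 429/100 79/20 839/240
151/36 1067/240 1139/240 157/36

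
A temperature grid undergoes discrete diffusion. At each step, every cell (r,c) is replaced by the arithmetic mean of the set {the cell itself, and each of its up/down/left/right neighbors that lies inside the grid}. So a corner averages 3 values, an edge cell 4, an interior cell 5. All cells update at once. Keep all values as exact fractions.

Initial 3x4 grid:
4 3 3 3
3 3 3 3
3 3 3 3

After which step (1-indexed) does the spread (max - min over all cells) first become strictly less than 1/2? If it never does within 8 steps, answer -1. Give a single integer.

Answer: 1

Derivation:
Step 1: max=10/3, min=3, spread=1/3
  -> spread < 1/2 first at step 1
Step 2: max=59/18, min=3, spread=5/18
Step 3: max=689/216, min=3, spread=41/216
Step 4: max=81977/25920, min=3, spread=4217/25920
Step 5: max=4874749/1555200, min=21679/7200, spread=38417/311040
Step 6: max=291136211/93312000, min=434597/144000, spread=1903471/18662400
Step 7: max=17397149089/5598720000, min=13075759/4320000, spread=18038617/223948800
Step 8: max=1041037782851/335923200000, min=1179326759/388800000, spread=883978523/13436928000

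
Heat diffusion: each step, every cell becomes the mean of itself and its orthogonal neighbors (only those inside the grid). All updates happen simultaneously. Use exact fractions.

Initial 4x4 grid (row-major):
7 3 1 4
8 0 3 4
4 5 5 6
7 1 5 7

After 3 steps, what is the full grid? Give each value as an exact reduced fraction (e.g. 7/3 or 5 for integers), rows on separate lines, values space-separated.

Answer: 359/80 181/50 509/150 2387/720
3491/800 8161/2000 1417/400 9569/2400
11297/2400 8127/2000 8891/2000 11033/2400
637/144 5461/1200 5509/1200 3701/720

Derivation:
After step 1:
  6 11/4 11/4 3
  19/4 19/5 13/5 17/4
  6 3 24/5 11/2
  4 9/2 9/2 6
After step 2:
  9/2 153/40 111/40 10/3
  411/80 169/50 91/25 307/80
  71/16 221/50 102/25 411/80
  29/6 4 99/20 16/3
After step 3:
  359/80 181/50 509/150 2387/720
  3491/800 8161/2000 1417/400 9569/2400
  11297/2400 8127/2000 8891/2000 11033/2400
  637/144 5461/1200 5509/1200 3701/720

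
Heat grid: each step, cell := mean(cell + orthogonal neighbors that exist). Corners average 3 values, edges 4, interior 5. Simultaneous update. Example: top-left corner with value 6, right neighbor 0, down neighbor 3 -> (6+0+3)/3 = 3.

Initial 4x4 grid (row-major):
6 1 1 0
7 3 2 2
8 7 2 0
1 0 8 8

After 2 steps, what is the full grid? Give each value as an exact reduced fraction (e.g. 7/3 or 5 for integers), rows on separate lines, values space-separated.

After step 1:
  14/3 11/4 1 1
  6 4 2 1
  23/4 4 19/5 3
  3 4 9/2 16/3
After step 2:
  161/36 149/48 27/16 1
  245/48 15/4 59/25 7/4
  75/16 431/100 173/50 197/60
  17/4 31/8 529/120 77/18

Answer: 161/36 149/48 27/16 1
245/48 15/4 59/25 7/4
75/16 431/100 173/50 197/60
17/4 31/8 529/120 77/18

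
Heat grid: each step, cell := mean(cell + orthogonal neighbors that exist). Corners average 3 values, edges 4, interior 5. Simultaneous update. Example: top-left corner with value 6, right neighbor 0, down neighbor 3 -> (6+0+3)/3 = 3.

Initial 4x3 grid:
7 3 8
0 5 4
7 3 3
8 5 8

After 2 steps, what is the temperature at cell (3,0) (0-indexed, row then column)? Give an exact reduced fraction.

Step 1: cell (3,0) = 20/3
Step 2: cell (3,0) = 103/18
Full grid after step 2:
  83/18 205/48 21/4
  187/48 231/50 35/8
  1231/240 113/25 583/120
  103/18 113/20 95/18

Answer: 103/18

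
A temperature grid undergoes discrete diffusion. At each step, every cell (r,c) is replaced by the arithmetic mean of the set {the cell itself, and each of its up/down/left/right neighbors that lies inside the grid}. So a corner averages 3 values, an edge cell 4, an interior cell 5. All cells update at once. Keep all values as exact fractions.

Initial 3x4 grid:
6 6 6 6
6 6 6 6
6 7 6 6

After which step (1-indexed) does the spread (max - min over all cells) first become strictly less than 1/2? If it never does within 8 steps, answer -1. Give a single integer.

Answer: 1

Derivation:
Step 1: max=19/3, min=6, spread=1/3
  -> spread < 1/2 first at step 1
Step 2: max=751/120, min=6, spread=31/120
Step 3: max=6691/1080, min=6, spread=211/1080
Step 4: max=664897/108000, min=10847/1800, spread=14077/108000
Step 5: max=5972407/972000, min=651683/108000, spread=5363/48600
Step 6: max=178700809/29160000, min=362869/60000, spread=93859/1166400
Step 7: max=10707874481/1749600000, min=588536467/97200000, spread=4568723/69984000
Step 8: max=641636435629/104976000000, min=17677618889/2916000000, spread=8387449/167961600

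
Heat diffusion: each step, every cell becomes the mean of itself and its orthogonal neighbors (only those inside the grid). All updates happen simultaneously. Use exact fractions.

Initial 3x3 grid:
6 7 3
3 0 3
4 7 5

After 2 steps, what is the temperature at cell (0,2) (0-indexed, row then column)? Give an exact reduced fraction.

Step 1: cell (0,2) = 13/3
Step 2: cell (0,2) = 133/36
Full grid after step 2:
  151/36 53/12 133/36
  69/16 18/5 193/48
  143/36 53/12 47/12

Answer: 133/36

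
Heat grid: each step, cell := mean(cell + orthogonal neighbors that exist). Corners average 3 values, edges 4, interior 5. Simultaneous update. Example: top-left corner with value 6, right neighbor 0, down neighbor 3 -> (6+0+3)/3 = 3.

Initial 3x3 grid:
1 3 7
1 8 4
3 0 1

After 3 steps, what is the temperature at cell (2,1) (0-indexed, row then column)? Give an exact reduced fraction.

Step 1: cell (2,1) = 3
Step 2: cell (2,1) = 23/10
Step 3: cell (2,1) = 1189/400
Full grid after step 3:
  412/135 55579/14400 8647/2160
  4781/1600 1178/375 13951/3600
  5177/2160 1189/400 412/135

Answer: 1189/400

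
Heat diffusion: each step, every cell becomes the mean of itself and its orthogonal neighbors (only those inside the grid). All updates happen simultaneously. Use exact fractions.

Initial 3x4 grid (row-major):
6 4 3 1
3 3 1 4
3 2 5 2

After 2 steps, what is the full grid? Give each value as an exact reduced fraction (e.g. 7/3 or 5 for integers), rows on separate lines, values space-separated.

After step 1:
  13/3 4 9/4 8/3
  15/4 13/5 16/5 2
  8/3 13/4 5/2 11/3
After step 2:
  145/36 791/240 727/240 83/36
  267/80 84/25 251/100 173/60
  29/9 661/240 757/240 49/18

Answer: 145/36 791/240 727/240 83/36
267/80 84/25 251/100 173/60
29/9 661/240 757/240 49/18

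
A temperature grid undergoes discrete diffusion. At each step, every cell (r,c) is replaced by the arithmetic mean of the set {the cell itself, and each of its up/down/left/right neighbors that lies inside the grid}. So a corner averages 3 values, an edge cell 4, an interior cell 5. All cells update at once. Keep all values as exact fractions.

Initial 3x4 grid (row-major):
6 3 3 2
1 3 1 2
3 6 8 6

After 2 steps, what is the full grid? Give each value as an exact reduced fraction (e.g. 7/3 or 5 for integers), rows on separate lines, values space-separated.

After step 1:
  10/3 15/4 9/4 7/3
  13/4 14/5 17/5 11/4
  10/3 5 21/4 16/3
After step 2:
  31/9 91/30 44/15 22/9
  763/240 91/25 329/100 829/240
  139/36 983/240 1139/240 40/9

Answer: 31/9 91/30 44/15 22/9
763/240 91/25 329/100 829/240
139/36 983/240 1139/240 40/9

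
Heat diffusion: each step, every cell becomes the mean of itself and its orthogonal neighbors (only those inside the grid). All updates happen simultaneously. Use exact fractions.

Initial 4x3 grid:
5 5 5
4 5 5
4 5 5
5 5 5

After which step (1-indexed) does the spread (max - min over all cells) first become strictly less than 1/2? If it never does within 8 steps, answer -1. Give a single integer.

Answer: 2

Derivation:
Step 1: max=5, min=9/2, spread=1/2
Step 2: max=5, min=277/60, spread=23/60
  -> spread < 1/2 first at step 2
Step 3: max=889/180, min=8449/1800, spread=49/200
Step 4: max=13249/2700, min=127829/27000, spread=4661/27000
Step 5: max=659303/135000, min=3857693/810000, spread=157/1296
Step 6: max=13143859/2700000, min=232367587/48600000, spread=1351/15552
Step 7: max=590076367/121500000, min=6990088279/1458000000, spread=5813/93312
Step 8: max=35342780953/7290000000, min=105051311609/21870000000, spread=6253/139968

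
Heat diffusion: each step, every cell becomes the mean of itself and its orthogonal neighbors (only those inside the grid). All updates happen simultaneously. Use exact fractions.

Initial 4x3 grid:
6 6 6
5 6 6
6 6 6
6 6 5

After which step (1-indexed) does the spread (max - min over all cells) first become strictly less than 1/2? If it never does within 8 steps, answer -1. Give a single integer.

Step 1: max=6, min=17/3, spread=1/3
  -> spread < 1/2 first at step 1
Step 2: max=6, min=103/18, spread=5/18
Step 3: max=4261/720, min=6269/1080, spread=49/432
Step 4: max=127631/21600, min=753131/129600, spread=2531/25920
Step 5: max=1270609/216000, min=301926911/51840000, spread=3019249/51840000
Step 6: max=114240949/19440000, min=302163289/51840000, spread=297509/6220800
Step 7: max=1710914479/291600000, min=1088587200791/186624000000, spread=6398065769/186624000000
Step 8: max=68394621049/11664000000, min=3266494535227/559872000000, spread=131578201/4478976000

Answer: 1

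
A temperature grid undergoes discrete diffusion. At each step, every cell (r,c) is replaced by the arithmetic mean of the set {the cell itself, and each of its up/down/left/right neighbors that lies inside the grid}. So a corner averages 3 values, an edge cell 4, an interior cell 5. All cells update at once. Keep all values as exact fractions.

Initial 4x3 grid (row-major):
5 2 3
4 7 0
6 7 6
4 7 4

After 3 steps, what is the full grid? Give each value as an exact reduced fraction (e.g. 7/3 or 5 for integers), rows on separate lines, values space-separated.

Answer: 449/108 57757/14400 733/216
35461/7200 25763/6000 30211/7200
37711/7200 16039/3000 33961/7200
12301/2160 38861/7200 11611/2160

Derivation:
After step 1:
  11/3 17/4 5/3
  11/2 4 4
  21/4 33/5 17/4
  17/3 11/2 17/3
After step 2:
  161/36 163/48 119/36
  221/48 487/100 167/48
  1381/240 128/25 1231/240
  197/36 703/120 185/36
After step 3:
  449/108 57757/14400 733/216
  35461/7200 25763/6000 30211/7200
  37711/7200 16039/3000 33961/7200
  12301/2160 38861/7200 11611/2160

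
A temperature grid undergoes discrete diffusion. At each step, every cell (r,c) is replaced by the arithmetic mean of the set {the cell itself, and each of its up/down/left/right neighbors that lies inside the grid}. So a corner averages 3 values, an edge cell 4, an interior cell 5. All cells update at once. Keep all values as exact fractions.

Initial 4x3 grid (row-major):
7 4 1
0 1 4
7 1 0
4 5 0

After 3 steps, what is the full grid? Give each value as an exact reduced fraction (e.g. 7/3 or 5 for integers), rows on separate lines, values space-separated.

After step 1:
  11/3 13/4 3
  15/4 2 3/2
  3 14/5 5/4
  16/3 5/2 5/3
After step 2:
  32/9 143/48 31/12
  149/48 133/50 31/16
  893/240 231/100 433/240
  65/18 123/40 65/36
After step 3:
  347/108 42401/14400 5/2
  23473/7200 15589/6000 1797/800
  22943/7200 1357/500 14143/7200
  7493/2160 6481/2400 4813/2160

Answer: 347/108 42401/14400 5/2
23473/7200 15589/6000 1797/800
22943/7200 1357/500 14143/7200
7493/2160 6481/2400 4813/2160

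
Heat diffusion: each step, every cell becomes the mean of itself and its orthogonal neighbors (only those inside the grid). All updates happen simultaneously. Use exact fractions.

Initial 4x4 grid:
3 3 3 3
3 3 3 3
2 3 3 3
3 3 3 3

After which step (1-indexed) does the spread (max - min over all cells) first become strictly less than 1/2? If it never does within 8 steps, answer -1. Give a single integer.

Step 1: max=3, min=8/3, spread=1/3
  -> spread < 1/2 first at step 1
Step 2: max=3, min=329/120, spread=31/120
Step 3: max=3, min=3029/1080, spread=211/1080
Step 4: max=3, min=307157/108000, spread=16843/108000
Step 5: max=26921/9000, min=2777357/972000, spread=130111/972000
Step 6: max=1612841/540000, min=83837633/29160000, spread=3255781/29160000
Step 7: max=1608893/540000, min=2524046309/874800000, spread=82360351/874800000
Step 8: max=289093559/97200000, min=75980683109/26244000000, spread=2074577821/26244000000

Answer: 1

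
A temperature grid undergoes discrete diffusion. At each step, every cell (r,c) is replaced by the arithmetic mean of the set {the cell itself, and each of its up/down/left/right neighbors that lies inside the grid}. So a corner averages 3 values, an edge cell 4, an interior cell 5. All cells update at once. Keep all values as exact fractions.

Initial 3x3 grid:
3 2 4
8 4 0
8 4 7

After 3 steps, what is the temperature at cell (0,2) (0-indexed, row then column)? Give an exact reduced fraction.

Answer: 191/60

Derivation:
Step 1: cell (0,2) = 2
Step 2: cell (0,2) = 3
Step 3: cell (0,2) = 191/60
Full grid after step 3:
  2309/540 54577/14400 191/60
  8003/1600 12587/3000 54227/14400
  5783/1080 71227/14400 4523/1080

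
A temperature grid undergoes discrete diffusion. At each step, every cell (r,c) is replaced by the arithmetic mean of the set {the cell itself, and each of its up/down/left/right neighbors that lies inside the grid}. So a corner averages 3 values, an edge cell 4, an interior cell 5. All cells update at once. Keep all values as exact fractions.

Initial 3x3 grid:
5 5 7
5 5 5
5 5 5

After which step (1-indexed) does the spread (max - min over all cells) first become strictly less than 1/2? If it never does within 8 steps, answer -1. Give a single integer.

Answer: 3

Derivation:
Step 1: max=17/3, min=5, spread=2/3
Step 2: max=50/9, min=5, spread=5/9
Step 3: max=581/108, min=5, spread=41/108
  -> spread < 1/2 first at step 3
Step 4: max=34531/6480, min=911/180, spread=347/1296
Step 5: max=2050937/388800, min=9157/1800, spread=2921/15552
Step 6: max=122468539/23328000, min=1105483/216000, spread=24611/186624
Step 7: max=7317122033/1399680000, min=24956741/4860000, spread=207329/2239488
Step 8: max=437933952451/83980800000, min=1334801599/259200000, spread=1746635/26873856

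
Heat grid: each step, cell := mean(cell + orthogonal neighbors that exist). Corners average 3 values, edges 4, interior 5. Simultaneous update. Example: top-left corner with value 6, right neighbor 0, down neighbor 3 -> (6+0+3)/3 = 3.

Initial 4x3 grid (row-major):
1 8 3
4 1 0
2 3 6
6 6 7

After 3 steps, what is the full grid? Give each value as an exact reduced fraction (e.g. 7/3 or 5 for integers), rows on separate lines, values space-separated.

After step 1:
  13/3 13/4 11/3
  2 16/5 5/2
  15/4 18/5 4
  14/3 11/2 19/3
After step 2:
  115/36 289/80 113/36
  797/240 291/100 401/120
  841/240 401/100 493/120
  167/36 201/40 95/18
After step 3:
  1823/540 15427/4800 7267/2160
  23273/7200 3439/1000 12149/3600
  27853/7200 7823/2000 1883/450
  9481/2160 11371/2400 1297/270

Answer: 1823/540 15427/4800 7267/2160
23273/7200 3439/1000 12149/3600
27853/7200 7823/2000 1883/450
9481/2160 11371/2400 1297/270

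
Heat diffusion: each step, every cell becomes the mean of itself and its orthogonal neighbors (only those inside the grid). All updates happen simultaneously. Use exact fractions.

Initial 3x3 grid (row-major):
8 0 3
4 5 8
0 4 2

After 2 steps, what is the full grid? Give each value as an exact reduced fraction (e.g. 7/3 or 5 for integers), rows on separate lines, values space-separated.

After step 1:
  4 4 11/3
  17/4 21/5 9/2
  8/3 11/4 14/3
After step 2:
  49/12 119/30 73/18
  907/240 197/50 511/120
  29/9 857/240 143/36

Answer: 49/12 119/30 73/18
907/240 197/50 511/120
29/9 857/240 143/36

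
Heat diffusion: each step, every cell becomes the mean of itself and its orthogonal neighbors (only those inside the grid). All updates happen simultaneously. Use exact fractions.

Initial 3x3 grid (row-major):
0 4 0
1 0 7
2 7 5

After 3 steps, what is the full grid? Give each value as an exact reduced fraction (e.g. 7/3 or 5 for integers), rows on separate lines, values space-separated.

After step 1:
  5/3 1 11/3
  3/4 19/5 3
  10/3 7/2 19/3
After step 2:
  41/36 38/15 23/9
  191/80 241/100 21/5
  91/36 509/120 77/18
After step 3:
  4363/2160 3887/1800 418/135
  10157/4800 6309/2000 4033/1200
  6593/2160 24223/7200 4579/1080

Answer: 4363/2160 3887/1800 418/135
10157/4800 6309/2000 4033/1200
6593/2160 24223/7200 4579/1080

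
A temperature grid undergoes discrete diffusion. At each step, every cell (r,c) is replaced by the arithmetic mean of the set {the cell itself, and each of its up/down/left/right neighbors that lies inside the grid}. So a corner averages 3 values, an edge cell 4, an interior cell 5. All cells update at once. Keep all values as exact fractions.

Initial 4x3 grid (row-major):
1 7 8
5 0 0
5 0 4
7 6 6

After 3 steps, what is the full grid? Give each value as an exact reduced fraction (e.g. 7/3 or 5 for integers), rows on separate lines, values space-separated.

After step 1:
  13/3 4 5
  11/4 12/5 3
  17/4 3 5/2
  6 19/4 16/3
After step 2:
  133/36 59/15 4
  103/30 303/100 129/40
  4 169/50 83/24
  5 229/48 151/36
After step 3:
  1991/540 1649/450 1339/360
  6371/1800 10201/3000 2057/600
  593/150 22367/6000 802/225
  661/144 62443/14400 1789/432

Answer: 1991/540 1649/450 1339/360
6371/1800 10201/3000 2057/600
593/150 22367/6000 802/225
661/144 62443/14400 1789/432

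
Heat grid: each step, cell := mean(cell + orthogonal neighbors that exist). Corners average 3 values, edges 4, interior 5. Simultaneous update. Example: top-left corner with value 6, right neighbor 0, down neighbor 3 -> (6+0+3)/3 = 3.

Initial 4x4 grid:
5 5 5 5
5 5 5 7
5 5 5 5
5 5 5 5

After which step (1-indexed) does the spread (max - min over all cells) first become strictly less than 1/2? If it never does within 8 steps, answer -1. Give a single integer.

Answer: 3

Derivation:
Step 1: max=17/3, min=5, spread=2/3
Step 2: max=331/60, min=5, spread=31/60
Step 3: max=2911/540, min=5, spread=211/540
  -> spread < 1/2 first at step 3
Step 4: max=286843/54000, min=5, spread=16843/54000
Step 5: max=2568643/486000, min=22579/4500, spread=130111/486000
Step 6: max=76542367/14580000, min=1357159/270000, spread=3255781/14580000
Step 7: max=2287353691/437400000, min=1361107/270000, spread=82360351/437400000
Step 8: max=68361316891/13122000000, min=245506441/48600000, spread=2074577821/13122000000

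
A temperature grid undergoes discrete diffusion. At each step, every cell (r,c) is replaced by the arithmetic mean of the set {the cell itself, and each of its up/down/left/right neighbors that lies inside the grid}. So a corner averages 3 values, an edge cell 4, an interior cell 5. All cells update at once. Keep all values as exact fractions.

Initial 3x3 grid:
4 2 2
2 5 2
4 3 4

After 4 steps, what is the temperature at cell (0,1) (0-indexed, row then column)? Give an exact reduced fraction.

Step 1: cell (0,1) = 13/4
Step 2: cell (0,1) = 643/240
Step 3: cell (0,1) = 43721/14400
Step 4: cell (0,1) = 2548987/864000
Full grid after step 4:
  100859/32400 2548987/864000 64081/21600
  2722237/864000 1143569/360000 864829/288000
  143987/43200 115463/36000 138737/43200

Answer: 2548987/864000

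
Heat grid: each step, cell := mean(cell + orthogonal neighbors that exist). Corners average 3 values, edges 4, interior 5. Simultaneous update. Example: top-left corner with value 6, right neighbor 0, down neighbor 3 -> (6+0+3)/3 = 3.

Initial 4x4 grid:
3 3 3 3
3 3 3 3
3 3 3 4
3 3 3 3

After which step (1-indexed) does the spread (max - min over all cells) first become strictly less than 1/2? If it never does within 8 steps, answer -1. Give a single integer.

Step 1: max=10/3, min=3, spread=1/3
  -> spread < 1/2 first at step 1
Step 2: max=391/120, min=3, spread=31/120
Step 3: max=3451/1080, min=3, spread=211/1080
Step 4: max=340843/108000, min=3, spread=16843/108000
Step 5: max=3054643/972000, min=27079/9000, spread=130111/972000
Step 6: max=91122367/29160000, min=1627159/540000, spread=3255781/29160000
Step 7: max=2724753691/874800000, min=1631107/540000, spread=82360351/874800000
Step 8: max=81483316891/26244000000, min=294106441/97200000, spread=2074577821/26244000000

Answer: 1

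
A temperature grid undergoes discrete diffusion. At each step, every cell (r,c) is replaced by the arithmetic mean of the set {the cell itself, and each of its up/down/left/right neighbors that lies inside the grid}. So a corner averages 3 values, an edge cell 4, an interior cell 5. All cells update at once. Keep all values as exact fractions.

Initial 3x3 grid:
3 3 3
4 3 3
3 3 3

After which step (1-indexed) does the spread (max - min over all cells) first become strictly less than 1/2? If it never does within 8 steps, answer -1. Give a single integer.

Answer: 1

Derivation:
Step 1: max=10/3, min=3, spread=1/3
  -> spread < 1/2 first at step 1
Step 2: max=787/240, min=3, spread=67/240
Step 3: max=6917/2160, min=607/200, spread=1807/10800
Step 4: max=2749963/864000, min=16561/5400, spread=33401/288000
Step 5: max=24557933/7776000, min=1663391/540000, spread=3025513/38880000
Step 6: max=9796126867/3110400000, min=89155949/28800000, spread=53531/995328
Step 7: max=585904925849/186624000000, min=24119116051/7776000000, spread=450953/11943936
Step 8: max=35101223560603/11197440000000, min=2900368610519/933120000000, spread=3799043/143327232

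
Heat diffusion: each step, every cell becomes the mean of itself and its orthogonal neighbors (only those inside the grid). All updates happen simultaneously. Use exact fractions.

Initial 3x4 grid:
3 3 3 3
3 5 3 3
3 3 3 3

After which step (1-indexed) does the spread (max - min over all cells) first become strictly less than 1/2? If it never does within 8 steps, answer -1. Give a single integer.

Answer: 2

Derivation:
Step 1: max=7/2, min=3, spread=1/2
Step 2: max=173/50, min=3, spread=23/50
  -> spread < 1/2 first at step 2
Step 3: max=8011/2400, min=613/200, spread=131/480
Step 4: max=71351/21600, min=11191/3600, spread=841/4320
Step 5: max=28462051/8640000, min=2253373/720000, spread=56863/345600
Step 6: max=254814341/77760000, min=20429543/6480000, spread=386393/3110400
Step 7: max=101705723131/31104000000, min=8196358813/2592000000, spread=26795339/248832000
Step 8: max=6082535714129/1866240000000, min=493646149667/155520000000, spread=254051069/2985984000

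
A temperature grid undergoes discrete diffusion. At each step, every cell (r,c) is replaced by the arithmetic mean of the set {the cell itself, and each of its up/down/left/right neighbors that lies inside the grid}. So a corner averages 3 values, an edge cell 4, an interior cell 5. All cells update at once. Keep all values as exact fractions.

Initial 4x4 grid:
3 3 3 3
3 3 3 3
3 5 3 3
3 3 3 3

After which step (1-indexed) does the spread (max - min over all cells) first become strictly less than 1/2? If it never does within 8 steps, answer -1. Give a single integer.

Step 1: max=7/2, min=3, spread=1/2
Step 2: max=86/25, min=3, spread=11/25
  -> spread < 1/2 first at step 2
Step 3: max=3967/1200, min=3, spread=367/1200
Step 4: max=17771/5400, min=913/300, spread=1337/5400
Step 5: max=527669/162000, min=27469/9000, spread=33227/162000
Step 6: max=15794327/4860000, min=166049/54000, spread=849917/4860000
Step 7: max=471114347/145800000, min=2498533/810000, spread=21378407/145800000
Step 8: max=14088462371/4374000000, min=752688343/243000000, spread=540072197/4374000000

Answer: 2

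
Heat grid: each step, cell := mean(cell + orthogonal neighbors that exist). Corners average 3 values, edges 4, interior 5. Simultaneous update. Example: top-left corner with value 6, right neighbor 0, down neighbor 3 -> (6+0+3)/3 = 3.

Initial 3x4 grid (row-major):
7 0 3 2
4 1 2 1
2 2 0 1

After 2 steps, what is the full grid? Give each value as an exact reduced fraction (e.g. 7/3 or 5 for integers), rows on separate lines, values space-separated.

After step 1:
  11/3 11/4 7/4 2
  7/2 9/5 7/5 3/2
  8/3 5/4 5/4 2/3
After step 2:
  119/36 299/120 79/40 7/4
  349/120 107/50 77/50 167/120
  89/36 209/120 137/120 41/36

Answer: 119/36 299/120 79/40 7/4
349/120 107/50 77/50 167/120
89/36 209/120 137/120 41/36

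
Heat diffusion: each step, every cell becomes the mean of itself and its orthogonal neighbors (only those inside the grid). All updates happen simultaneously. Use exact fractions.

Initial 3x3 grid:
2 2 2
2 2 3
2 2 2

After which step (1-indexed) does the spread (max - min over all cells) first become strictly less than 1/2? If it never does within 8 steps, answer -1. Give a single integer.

Step 1: max=7/3, min=2, spread=1/3
  -> spread < 1/2 first at step 1
Step 2: max=547/240, min=2, spread=67/240
Step 3: max=4757/2160, min=407/200, spread=1807/10800
Step 4: max=1885963/864000, min=11161/5400, spread=33401/288000
Step 5: max=16781933/7776000, min=1123391/540000, spread=3025513/38880000
Step 6: max=6685726867/3110400000, min=60355949/28800000, spread=53531/995328
Step 7: max=399280925849/186624000000, min=16343116051/7776000000, spread=450953/11943936
Step 8: max=23903783560603/11197440000000, min=1967248610519/933120000000, spread=3799043/143327232

Answer: 1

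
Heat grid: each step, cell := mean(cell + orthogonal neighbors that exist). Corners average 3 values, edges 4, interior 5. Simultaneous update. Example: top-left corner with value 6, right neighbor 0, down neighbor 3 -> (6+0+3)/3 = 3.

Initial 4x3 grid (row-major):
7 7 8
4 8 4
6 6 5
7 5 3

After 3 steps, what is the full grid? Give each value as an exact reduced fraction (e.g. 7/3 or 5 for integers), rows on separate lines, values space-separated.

Answer: 2273/360 46883/7200 13553/2160
1867/300 35879/6000 43283/7200
6923/1200 4273/750 38063/7200
91/16 76381/14400 553/108

Derivation:
After step 1:
  6 15/2 19/3
  25/4 29/5 25/4
  23/4 6 9/2
  6 21/4 13/3
After step 2:
  79/12 769/120 241/36
  119/20 159/25 1373/240
  6 273/50 253/48
  17/3 259/48 169/36
After step 3:
  2273/360 46883/7200 13553/2160
  1867/300 35879/6000 43283/7200
  6923/1200 4273/750 38063/7200
  91/16 76381/14400 553/108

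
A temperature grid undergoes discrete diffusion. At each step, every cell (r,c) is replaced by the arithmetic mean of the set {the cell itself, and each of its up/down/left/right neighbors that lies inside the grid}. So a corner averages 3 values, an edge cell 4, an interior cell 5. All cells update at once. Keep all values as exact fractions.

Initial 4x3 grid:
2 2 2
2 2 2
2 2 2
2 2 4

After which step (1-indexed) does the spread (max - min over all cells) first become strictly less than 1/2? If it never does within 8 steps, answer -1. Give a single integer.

Step 1: max=8/3, min=2, spread=2/3
Step 2: max=23/9, min=2, spread=5/9
Step 3: max=257/108, min=2, spread=41/108
  -> spread < 1/2 first at step 3
Step 4: max=30137/12960, min=2, spread=4217/12960
Step 5: max=1764349/777600, min=7279/3600, spread=38417/155520
Step 6: max=104512211/46656000, min=146597/72000, spread=1903471/9331200
Step 7: max=6199709089/2799360000, min=4435759/2160000, spread=18038617/111974400
Step 8: max=369191382851/167961600000, min=401726759/194400000, spread=883978523/6718464000

Answer: 3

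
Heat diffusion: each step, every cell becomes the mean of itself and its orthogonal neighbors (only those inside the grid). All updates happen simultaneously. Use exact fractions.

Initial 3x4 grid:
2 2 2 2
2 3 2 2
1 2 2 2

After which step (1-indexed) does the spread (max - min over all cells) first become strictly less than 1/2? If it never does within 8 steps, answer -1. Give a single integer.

Step 1: max=9/4, min=5/3, spread=7/12
Step 2: max=213/100, min=17/9, spread=217/900
  -> spread < 1/2 first at step 2
Step 3: max=5063/2400, min=262/135, spread=3647/21600
Step 4: max=16649/8000, min=32221/16200, spread=59729/648000
Step 5: max=4464997/2160000, min=1947569/972000, spread=1233593/19440000
Step 6: max=11138027/5400000, min=58857623/29160000, spread=3219307/72900000
Step 7: max=1599804817/777600000, min=7084548989/3499200000, spread=1833163/55987200
Step 8: max=95845070003/46656000000, min=426252414451/209952000000, spread=80806409/3359232000

Answer: 2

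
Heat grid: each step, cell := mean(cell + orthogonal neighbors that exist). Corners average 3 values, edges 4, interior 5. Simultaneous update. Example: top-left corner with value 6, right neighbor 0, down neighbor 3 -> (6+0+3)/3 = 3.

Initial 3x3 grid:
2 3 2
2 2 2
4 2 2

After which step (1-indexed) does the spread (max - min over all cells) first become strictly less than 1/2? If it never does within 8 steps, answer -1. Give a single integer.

Answer: 2

Derivation:
Step 1: max=8/3, min=2, spread=2/3
Step 2: max=23/9, min=32/15, spread=19/45
  -> spread < 1/2 first at step 2
Step 3: max=659/270, min=3953/1800, spread=1321/5400
Step 4: max=77621/32400, min=288559/129600, spread=877/5184
Step 5: max=574439/243000, min=17460173/7776000, spread=7375/62208
Step 6: max=273597539/116640000, min=1055547031/466560000, spread=62149/746496
Step 7: max=8161408829/3499200000, min=63655198757/27993600000, spread=523543/8957952
Step 8: max=975724121201/419904000000, min=3833981031679/1679616000000, spread=4410589/107495424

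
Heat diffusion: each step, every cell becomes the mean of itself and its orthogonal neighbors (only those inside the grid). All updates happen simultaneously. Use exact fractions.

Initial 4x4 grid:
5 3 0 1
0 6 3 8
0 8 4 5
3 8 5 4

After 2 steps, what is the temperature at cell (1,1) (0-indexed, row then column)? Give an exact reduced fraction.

Answer: 393/100

Derivation:
Step 1: cell (1,1) = 4
Step 2: cell (1,1) = 393/100
Full grid after step 2:
  107/36 143/48 249/80 3
  73/24 393/100 96/25 167/40
  431/120 459/100 249/50 115/24
  149/36 1207/240 251/48 91/18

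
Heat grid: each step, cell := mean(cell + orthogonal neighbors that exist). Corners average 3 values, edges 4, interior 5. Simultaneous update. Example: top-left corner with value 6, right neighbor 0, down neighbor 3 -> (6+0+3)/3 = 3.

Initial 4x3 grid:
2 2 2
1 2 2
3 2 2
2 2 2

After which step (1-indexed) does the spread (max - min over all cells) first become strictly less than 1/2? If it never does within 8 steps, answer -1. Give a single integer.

Answer: 2

Derivation:
Step 1: max=7/3, min=5/3, spread=2/3
Step 2: max=32/15, min=28/15, spread=4/15
  -> spread < 1/2 first at step 2
Step 3: max=287/135, min=253/135, spread=34/135
Step 4: max=22441/10800, min=20759/10800, spread=841/5400
Step 5: max=25097/12150, min=23503/12150, spread=797/6075
Step 6: max=15938393/7776000, min=15165607/7776000, spread=386393/3888000
Step 7: max=142780223/69984000, min=137155777/69984000, spread=2812223/34992000
Step 8: max=11384357629/5598720000, min=11010522371/5598720000, spread=186917629/2799360000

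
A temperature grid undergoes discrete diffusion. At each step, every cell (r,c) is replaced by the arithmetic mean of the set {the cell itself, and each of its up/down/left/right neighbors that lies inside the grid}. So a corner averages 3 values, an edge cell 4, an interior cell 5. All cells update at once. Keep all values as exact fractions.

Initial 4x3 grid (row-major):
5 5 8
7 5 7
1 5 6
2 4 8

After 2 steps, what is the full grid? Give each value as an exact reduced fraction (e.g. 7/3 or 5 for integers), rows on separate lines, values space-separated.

After step 1:
  17/3 23/4 20/3
  9/2 29/5 13/2
  15/4 21/5 13/2
  7/3 19/4 6
After step 2:
  191/36 1433/240 227/36
  1183/240 107/20 191/30
  887/240 5 29/5
  65/18 1037/240 23/4

Answer: 191/36 1433/240 227/36
1183/240 107/20 191/30
887/240 5 29/5
65/18 1037/240 23/4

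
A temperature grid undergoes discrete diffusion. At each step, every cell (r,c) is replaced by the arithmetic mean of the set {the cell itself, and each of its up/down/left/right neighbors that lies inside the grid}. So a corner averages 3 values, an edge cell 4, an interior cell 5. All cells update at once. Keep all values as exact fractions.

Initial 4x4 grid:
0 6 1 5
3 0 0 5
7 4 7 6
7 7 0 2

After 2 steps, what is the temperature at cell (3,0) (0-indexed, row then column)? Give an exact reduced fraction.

Step 1: cell (3,0) = 7
Step 2: cell (3,0) = 67/12
Full grid after step 2:
  29/12 207/80 661/240 32/9
  267/80 289/100 78/25 229/60
  79/16 83/20 4 113/30
  67/12 41/8 437/120 35/9

Answer: 67/12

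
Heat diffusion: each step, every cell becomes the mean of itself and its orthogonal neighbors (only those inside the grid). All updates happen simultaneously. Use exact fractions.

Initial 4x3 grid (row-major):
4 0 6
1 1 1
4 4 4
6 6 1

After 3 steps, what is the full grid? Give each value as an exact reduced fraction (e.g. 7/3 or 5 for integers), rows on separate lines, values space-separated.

After step 1:
  5/3 11/4 7/3
  5/2 7/5 3
  15/4 19/5 5/2
  16/3 17/4 11/3
After step 2:
  83/36 163/80 97/36
  559/240 269/100 277/120
  923/240 157/50 389/120
  40/9 341/80 125/36
After step 3:
  1201/540 3891/1600 5069/2160
  20107/7200 2501/1000 9841/3600
  24767/7200 859/250 5473/1800
  4519/1080 18383/4800 7903/2160

Answer: 1201/540 3891/1600 5069/2160
20107/7200 2501/1000 9841/3600
24767/7200 859/250 5473/1800
4519/1080 18383/4800 7903/2160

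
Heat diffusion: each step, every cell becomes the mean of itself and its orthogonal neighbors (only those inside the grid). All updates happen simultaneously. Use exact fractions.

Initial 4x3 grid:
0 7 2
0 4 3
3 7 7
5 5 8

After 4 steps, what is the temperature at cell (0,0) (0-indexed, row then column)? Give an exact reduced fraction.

Step 1: cell (0,0) = 7/3
Step 2: cell (0,0) = 22/9
Step 3: cell (0,0) = 6407/2160
Step 4: cell (0,0) = 411223/129600
Full grid after step 4:
  411223/129600 3068867/864000 167891/43200
  386989/108000 1415743/360000 35439/8000
  454939/108000 190227/40000 1101253/216000
  620443/129600 1496089/288000 722993/129600

Answer: 411223/129600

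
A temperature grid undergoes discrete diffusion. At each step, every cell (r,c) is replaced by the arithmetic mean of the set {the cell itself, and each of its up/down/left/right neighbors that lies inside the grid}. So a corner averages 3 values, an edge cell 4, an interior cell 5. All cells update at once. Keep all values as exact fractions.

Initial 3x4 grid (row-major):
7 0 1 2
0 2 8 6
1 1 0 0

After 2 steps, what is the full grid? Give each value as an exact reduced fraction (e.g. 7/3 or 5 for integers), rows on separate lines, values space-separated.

After step 1:
  7/3 5/2 11/4 3
  5/2 11/5 17/5 4
  2/3 1 9/4 2
After step 2:
  22/9 587/240 233/80 13/4
  77/40 58/25 73/25 31/10
  25/18 367/240 173/80 11/4

Answer: 22/9 587/240 233/80 13/4
77/40 58/25 73/25 31/10
25/18 367/240 173/80 11/4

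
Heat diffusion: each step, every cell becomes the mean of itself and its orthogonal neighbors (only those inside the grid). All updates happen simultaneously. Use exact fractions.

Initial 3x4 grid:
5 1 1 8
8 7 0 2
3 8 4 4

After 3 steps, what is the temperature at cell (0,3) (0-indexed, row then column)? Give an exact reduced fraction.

Step 1: cell (0,3) = 11/3
Step 2: cell (0,3) = 29/9
Step 3: cell (0,3) = 3479/1080
Full grid after step 3:
  10003/2160 14483/3600 12353/3600 3479/1080
  8143/1600 8961/2000 917/250 8207/2400
  11813/2160 8729/1800 7289/1800 488/135

Answer: 3479/1080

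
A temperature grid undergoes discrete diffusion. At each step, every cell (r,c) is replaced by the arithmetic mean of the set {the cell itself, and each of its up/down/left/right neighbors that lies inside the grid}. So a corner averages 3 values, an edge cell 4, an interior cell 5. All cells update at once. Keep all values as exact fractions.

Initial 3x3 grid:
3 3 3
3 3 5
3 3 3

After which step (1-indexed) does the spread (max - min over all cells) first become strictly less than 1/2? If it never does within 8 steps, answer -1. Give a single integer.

Answer: 3

Derivation:
Step 1: max=11/3, min=3, spread=2/3
Step 2: max=427/120, min=3, spread=67/120
Step 3: max=3677/1080, min=307/100, spread=1807/5400
  -> spread < 1/2 first at step 3
Step 4: max=1453963/432000, min=8461/2700, spread=33401/144000
Step 5: max=12893933/3888000, min=853391/270000, spread=3025513/19440000
Step 6: max=5130526867/1555200000, min=45955949/14400000, spread=53531/497664
Step 7: max=305968925849/93312000000, min=12455116051/3888000000, spread=450953/5971968
Step 8: max=18305063560603/5598720000000, min=1500688610519/466560000000, spread=3799043/71663616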